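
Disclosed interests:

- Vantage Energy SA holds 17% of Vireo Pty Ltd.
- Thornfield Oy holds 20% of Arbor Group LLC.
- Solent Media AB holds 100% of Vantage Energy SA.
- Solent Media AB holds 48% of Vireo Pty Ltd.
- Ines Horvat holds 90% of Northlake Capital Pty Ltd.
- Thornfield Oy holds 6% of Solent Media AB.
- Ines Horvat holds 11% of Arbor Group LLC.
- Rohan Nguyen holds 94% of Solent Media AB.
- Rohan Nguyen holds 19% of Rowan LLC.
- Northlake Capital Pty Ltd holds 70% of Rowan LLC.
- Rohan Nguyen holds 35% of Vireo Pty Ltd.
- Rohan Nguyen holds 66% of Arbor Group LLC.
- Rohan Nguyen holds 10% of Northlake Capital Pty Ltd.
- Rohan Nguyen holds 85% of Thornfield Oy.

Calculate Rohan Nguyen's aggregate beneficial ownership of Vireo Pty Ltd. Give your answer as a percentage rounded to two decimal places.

Rohan reaches Vireo along 5 paths.
Via Solent: 94% × 48% = 45.12%.
Via Thornfield → Solent: 85% × 6% × 48% = 2.448%.
Direct stake: 35% = 35%.
Via Solent → Vantage: 94% × 100% × 17% = 15.98%.
Via Thornfield → Solent → Vantage: 85% × 6% × 100% × 17% = 0.867%.
Total: 45.12% + 2.448% + 35% + 15.98% + 0.867% = 99.415%.
Rounded: 99.42%.

99.42%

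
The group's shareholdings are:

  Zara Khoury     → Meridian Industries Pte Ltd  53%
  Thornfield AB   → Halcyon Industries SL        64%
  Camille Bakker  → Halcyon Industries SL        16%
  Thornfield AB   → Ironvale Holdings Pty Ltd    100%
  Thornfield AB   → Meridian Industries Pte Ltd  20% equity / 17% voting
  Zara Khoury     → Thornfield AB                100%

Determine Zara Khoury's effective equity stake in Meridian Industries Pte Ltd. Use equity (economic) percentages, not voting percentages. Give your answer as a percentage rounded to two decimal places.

73.00%

Zara reaches Meridian along 2 paths.
Via Thornfield: 100% × 20% = 20%.
Direct stake: 53% = 53%.
Total: 20% + 53% = 73%.
Rounded: 73.00%.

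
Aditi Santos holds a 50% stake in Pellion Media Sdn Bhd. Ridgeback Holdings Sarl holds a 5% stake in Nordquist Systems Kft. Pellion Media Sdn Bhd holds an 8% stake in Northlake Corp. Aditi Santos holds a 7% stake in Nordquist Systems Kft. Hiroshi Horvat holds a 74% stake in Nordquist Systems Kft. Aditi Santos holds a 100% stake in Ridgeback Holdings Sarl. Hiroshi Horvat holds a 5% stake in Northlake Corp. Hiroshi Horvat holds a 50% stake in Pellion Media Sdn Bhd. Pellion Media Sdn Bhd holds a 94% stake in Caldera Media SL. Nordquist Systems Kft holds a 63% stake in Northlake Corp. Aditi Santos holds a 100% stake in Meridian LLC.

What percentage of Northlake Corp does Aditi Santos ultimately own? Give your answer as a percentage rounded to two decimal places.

11.56%

Aditi reaches Northlake along 3 paths.
Via Ridgeback → Nordquist: 100% × 5% × 63% = 3.15%.
Via Nordquist: 7% × 63% = 4.41%.
Via Pellion: 50% × 8% = 4%.
Total: 3.15% + 4.41% + 4% = 11.56%.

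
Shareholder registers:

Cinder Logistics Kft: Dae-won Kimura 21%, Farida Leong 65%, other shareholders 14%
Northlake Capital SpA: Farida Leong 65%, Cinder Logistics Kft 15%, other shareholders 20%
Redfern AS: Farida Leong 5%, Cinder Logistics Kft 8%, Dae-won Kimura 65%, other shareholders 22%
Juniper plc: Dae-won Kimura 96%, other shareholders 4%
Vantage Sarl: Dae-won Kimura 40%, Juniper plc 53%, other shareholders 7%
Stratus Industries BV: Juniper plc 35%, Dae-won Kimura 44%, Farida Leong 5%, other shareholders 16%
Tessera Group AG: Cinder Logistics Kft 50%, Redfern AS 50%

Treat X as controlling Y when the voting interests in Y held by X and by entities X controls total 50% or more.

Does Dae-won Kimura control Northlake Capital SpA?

No

Dae-won holds 65% of Redfern, so Dae-won controls Redfern.
Dae-won holds 96% of Juniper, so Dae-won controls Juniper.
Dae-won and Juniper together hold 40% + 53% = 93% of Vantage, so Dae-won controls Vantage.
Juniper and Dae-won together hold 35% + 44% = 79% of Stratus, so Dae-won controls Stratus.
Redfern holds 50% of Tessera, so Dae-won controls Tessera.
Neither Dae-won nor any entity Dae-won controls holds any voting interest in Northlake.
So Dae-won does not control Northlake.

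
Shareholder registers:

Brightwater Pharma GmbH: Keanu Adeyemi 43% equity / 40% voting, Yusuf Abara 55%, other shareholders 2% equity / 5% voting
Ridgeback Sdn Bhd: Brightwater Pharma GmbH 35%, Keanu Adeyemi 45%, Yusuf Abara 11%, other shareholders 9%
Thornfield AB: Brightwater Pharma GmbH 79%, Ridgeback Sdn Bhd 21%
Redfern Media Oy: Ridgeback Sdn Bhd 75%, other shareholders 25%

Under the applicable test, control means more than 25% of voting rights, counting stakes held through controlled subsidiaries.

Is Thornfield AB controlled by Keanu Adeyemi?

Yes

Keanu holds 40% of Brightwater, so Keanu controls Brightwater.
Brightwater and Keanu together hold 35% + 45% = 80% of Ridgeback, so Keanu controls Ridgeback.
Brightwater and Ridgeback together hold 79% + 21% = 100% of Thornfield, so Keanu controls Thornfield.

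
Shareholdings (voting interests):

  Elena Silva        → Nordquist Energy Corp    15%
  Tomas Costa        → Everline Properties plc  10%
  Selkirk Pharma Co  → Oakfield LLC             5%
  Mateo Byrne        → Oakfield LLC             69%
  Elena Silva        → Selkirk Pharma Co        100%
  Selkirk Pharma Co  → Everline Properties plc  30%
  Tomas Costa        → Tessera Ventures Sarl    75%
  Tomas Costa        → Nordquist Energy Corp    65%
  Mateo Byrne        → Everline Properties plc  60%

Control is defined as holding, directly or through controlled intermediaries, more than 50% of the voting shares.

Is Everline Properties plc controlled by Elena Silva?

No

Elena holds 100% of Selkirk, so Elena controls Selkirk.
In Everline, Elena's side holds only 30%, not > 50%.
So Elena does not control Everline.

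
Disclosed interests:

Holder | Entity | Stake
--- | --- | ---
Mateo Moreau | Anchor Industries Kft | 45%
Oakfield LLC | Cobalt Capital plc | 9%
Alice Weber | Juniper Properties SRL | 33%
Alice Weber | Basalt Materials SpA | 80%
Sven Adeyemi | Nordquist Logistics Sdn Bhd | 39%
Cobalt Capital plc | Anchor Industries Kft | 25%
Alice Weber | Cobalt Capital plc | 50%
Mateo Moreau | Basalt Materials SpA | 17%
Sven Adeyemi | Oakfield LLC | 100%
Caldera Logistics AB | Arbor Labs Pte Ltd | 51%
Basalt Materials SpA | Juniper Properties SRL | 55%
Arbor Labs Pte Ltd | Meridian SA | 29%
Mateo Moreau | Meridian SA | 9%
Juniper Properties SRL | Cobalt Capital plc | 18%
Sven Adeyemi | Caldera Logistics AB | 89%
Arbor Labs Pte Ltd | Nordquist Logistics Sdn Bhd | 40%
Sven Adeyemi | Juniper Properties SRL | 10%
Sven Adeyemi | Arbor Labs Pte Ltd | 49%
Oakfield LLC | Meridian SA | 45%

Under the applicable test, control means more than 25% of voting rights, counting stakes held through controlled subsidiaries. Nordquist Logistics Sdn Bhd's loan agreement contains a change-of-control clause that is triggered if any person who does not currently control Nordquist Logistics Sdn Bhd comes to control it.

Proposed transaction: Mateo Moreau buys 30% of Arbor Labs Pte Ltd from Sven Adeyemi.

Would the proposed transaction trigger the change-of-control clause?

Yes

The purchase adds only to Mateo's holdings (Sven's stake shrinks), so Mateo is the only person who could newly come to control Nordquist.
Mateo holds 45% of Anchor, so Mateo controls Anchor.
Neither Mateo nor any entity Mateo controls holds any voting interest in Nordquist.
So before the transaction, Mateo does not control Nordquist.
After the purchase, Mateo holds 30% of Arbor directly, and Sven's stake falls to 19%.
Mateo holds 30% of Arbor, so Mateo controls Arbor.
Arbor holds 40% of Nordquist, so Mateo controls Nordquist.
Mateo did not control Nordquist before and does after, so the clause is triggered.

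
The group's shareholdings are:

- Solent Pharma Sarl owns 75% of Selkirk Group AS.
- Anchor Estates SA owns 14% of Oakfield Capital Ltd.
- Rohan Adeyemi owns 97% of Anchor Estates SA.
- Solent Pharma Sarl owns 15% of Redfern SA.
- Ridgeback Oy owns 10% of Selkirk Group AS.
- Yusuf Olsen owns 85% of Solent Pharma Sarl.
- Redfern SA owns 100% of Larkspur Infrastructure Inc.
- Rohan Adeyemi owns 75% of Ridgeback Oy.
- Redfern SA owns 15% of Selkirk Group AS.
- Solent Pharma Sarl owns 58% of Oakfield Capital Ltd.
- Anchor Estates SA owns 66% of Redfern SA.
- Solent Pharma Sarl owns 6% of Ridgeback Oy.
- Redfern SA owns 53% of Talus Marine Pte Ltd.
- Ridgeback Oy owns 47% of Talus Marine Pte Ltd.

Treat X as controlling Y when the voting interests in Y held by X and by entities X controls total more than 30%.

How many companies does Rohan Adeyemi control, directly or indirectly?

5

Rohan holds 97% of Anchor, so Rohan controls Anchor.
Rohan holds 75% of Ridgeback, so Rohan controls Ridgeback.
Anchor holds 66% of Redfern, so Rohan controls Redfern.
Redfern and Ridgeback together hold 53% + 47% = 100% of Talus, so Rohan controls Talus.
Redfern holds 100% of Larkspur, so Rohan controls Larkspur.
No other company's threshold is met.
Rohan controls 5 companies.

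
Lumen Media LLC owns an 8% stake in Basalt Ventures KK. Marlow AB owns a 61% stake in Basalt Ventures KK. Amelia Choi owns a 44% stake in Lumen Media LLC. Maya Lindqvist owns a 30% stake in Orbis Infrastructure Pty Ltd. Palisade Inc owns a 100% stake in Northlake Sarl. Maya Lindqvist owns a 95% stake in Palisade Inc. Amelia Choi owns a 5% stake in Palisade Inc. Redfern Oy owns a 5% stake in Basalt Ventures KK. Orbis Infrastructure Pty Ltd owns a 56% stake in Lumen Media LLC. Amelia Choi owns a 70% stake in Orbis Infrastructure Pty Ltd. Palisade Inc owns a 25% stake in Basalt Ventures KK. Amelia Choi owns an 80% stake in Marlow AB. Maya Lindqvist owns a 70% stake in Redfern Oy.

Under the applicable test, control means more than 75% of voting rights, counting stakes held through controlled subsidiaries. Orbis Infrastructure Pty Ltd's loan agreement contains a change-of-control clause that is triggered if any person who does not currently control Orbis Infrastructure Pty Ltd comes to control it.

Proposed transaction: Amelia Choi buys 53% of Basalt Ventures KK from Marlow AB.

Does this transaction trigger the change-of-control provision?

The purchase adds only to Amelia's holdings (Marlow's stake shrinks), so Amelia is the only person who could newly come to control Orbis.
Amelia holds 80% of Marlow, so Amelia controls Marlow.
In Orbis, Amelia's side holds only 70%, not > 75%.
So before the transaction, Amelia does not control Orbis.
After the purchase, Amelia holds 53% of Basalt directly, and Marlow's stake falls to 8%.
Amelia's side now holds 8% + 53% = 61% of Basalt, not > 75%, so Amelia still does not control Basalt.
After the transaction, Amelia's side holds 70% of Orbis, not > 75%, so Amelia still does not control Orbis.
No new person acquires control, so the clause is not triggered.

No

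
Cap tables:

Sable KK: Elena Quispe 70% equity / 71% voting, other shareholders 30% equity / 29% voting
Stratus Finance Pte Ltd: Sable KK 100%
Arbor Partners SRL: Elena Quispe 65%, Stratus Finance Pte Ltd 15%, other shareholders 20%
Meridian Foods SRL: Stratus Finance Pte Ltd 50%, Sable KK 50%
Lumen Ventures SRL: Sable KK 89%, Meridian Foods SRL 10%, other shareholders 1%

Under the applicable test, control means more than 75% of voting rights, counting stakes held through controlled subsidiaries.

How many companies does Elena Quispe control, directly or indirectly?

Elena's largest direct stake is 71% in Sable, which does not meet the threshold.
Elena controls 0 companies.

0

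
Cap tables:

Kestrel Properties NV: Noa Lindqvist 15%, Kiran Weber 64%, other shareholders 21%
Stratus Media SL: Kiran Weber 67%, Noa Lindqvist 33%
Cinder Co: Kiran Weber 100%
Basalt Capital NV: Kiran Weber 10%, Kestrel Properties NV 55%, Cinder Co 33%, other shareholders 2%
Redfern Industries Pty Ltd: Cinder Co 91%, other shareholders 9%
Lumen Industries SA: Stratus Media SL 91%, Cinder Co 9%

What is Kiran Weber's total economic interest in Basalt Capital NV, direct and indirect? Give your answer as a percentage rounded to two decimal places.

Kiran reaches Basalt along 3 paths.
Direct stake: 10% = 10%.
Via Kestrel: 64% × 55% = 35.2%.
Via Cinder: 100% × 33% = 33%.
Total: 10% + 35.2% + 33% = 78.2%.
Rounded: 78.20%.

78.20%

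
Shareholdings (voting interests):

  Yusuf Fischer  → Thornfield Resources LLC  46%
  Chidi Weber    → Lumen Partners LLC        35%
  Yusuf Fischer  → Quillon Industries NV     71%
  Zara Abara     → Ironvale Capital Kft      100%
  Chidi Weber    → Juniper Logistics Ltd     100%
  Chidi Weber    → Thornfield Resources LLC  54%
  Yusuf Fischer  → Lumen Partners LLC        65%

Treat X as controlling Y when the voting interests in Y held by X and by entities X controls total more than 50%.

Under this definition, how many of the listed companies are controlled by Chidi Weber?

2

Chidi holds 100% of Juniper, so Chidi controls Juniper.
Chidi holds 54% of Thornfield, so Chidi controls Thornfield.
No other company's threshold is met.
Chidi controls 2 companies.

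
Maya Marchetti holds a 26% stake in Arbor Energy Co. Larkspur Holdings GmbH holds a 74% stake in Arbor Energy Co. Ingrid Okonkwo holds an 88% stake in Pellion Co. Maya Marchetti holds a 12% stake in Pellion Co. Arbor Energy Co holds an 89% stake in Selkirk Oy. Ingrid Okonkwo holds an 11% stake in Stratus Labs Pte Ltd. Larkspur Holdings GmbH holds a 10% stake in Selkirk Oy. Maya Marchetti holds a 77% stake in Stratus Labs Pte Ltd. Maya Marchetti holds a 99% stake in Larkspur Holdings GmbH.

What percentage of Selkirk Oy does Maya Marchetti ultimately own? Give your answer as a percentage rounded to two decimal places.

98.24%

Maya reaches Selkirk along 3 paths.
Via Larkspur → Arbor: 99% × 74% × 89% = 65.2014%.
Via Arbor: 26% × 89% = 23.14%.
Via Larkspur: 99% × 10% = 9.9%.
Total: 65.2014% + 23.14% + 9.9% = 98.2414%.
Rounded: 98.24%.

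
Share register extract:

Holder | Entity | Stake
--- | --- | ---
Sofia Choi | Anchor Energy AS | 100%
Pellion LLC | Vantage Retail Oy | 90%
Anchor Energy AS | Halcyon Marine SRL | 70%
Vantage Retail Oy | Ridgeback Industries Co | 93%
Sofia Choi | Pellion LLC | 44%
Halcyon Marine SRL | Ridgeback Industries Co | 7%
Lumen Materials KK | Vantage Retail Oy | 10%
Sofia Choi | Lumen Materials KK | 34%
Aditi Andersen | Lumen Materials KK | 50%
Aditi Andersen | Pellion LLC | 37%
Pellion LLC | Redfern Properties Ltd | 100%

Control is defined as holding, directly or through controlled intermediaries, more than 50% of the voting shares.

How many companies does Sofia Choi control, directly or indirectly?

Sofia holds 100% of Anchor, so Sofia controls Anchor.
Anchor holds 70% of Halcyon, so Sofia controls Halcyon.
No other company's threshold is met.
Sofia controls 2 companies.

2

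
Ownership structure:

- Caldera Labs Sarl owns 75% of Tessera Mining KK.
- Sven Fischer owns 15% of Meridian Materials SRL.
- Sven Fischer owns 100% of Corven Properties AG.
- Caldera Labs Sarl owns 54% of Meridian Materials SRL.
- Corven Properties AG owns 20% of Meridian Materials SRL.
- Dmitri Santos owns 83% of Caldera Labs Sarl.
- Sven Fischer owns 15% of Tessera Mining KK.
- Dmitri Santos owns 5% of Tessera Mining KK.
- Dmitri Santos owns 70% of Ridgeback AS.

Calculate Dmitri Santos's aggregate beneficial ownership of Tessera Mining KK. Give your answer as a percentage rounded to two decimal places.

Dmitri reaches Tessera along 2 paths.
Via Caldera: 83% × 75% = 62.25%.
Direct stake: 5% = 5%.
Total: 62.25% + 5% = 67.25%.

67.25%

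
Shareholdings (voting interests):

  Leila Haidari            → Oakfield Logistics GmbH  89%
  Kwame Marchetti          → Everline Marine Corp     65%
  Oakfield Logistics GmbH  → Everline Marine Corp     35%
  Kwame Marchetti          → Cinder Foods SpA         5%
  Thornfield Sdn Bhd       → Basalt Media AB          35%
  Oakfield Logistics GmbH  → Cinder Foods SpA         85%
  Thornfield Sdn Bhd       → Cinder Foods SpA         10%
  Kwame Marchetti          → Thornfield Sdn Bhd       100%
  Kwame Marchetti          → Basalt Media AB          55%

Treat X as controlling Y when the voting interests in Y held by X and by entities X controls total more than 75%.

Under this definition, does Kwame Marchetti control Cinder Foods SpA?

No

Kwame holds 100% of Thornfield, so Kwame controls Thornfield.
Kwame and Thornfield together hold 55% + 35% = 90% of Basalt, so Kwame controls Basalt.
In Cinder, Kwame's side holds only 10% + 5% = 15%, not > 75%.
So Kwame does not control Cinder.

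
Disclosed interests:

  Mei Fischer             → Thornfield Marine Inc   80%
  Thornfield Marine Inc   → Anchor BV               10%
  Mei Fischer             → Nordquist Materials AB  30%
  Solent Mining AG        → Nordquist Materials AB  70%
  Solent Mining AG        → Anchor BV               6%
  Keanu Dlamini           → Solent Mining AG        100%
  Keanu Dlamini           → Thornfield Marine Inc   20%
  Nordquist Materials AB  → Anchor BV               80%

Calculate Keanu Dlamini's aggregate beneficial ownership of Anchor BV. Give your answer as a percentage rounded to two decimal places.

Keanu reaches Anchor along 3 paths.
Via Thornfield: 20% × 10% = 2%.
Via Solent → Nordquist: 100% × 70% × 80% = 56%.
Via Solent: 100% × 6% = 6%.
Total: 2% + 56% + 6% = 64%.
Rounded: 64.00%.

64.00%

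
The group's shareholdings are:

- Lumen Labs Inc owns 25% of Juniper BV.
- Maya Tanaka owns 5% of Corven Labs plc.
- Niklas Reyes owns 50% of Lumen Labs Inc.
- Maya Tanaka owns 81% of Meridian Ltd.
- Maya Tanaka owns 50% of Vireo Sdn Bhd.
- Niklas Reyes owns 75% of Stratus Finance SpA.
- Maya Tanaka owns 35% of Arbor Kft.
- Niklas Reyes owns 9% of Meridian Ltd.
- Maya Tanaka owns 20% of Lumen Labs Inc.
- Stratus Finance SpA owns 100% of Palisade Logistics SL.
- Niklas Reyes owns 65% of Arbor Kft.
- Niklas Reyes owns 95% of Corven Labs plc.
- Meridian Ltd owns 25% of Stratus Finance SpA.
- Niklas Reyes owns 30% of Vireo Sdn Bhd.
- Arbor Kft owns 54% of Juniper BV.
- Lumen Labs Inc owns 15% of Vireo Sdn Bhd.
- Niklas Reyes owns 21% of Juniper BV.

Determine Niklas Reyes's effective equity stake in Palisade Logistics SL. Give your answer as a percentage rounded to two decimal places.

77.25%

Niklas reaches Palisade along 2 paths.
Via Stratus: 75% × 100% = 75%.
Via Meridian → Stratus: 9% × 25% × 100% = 2.25%.
Total: 75% + 2.25% = 77.25%.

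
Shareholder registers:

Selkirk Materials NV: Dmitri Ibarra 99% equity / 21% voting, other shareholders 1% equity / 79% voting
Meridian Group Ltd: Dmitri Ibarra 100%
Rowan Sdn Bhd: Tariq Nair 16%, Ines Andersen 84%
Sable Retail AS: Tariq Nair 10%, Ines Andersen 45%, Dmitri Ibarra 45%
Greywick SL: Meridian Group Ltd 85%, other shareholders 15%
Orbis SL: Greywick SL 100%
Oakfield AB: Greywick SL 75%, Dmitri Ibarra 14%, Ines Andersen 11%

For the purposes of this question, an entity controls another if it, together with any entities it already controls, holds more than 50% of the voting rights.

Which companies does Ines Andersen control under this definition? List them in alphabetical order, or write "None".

Ines holds 84% of Rowan, so Ines controls Rowan.
No other company's threshold is met.

Rowan Sdn Bhd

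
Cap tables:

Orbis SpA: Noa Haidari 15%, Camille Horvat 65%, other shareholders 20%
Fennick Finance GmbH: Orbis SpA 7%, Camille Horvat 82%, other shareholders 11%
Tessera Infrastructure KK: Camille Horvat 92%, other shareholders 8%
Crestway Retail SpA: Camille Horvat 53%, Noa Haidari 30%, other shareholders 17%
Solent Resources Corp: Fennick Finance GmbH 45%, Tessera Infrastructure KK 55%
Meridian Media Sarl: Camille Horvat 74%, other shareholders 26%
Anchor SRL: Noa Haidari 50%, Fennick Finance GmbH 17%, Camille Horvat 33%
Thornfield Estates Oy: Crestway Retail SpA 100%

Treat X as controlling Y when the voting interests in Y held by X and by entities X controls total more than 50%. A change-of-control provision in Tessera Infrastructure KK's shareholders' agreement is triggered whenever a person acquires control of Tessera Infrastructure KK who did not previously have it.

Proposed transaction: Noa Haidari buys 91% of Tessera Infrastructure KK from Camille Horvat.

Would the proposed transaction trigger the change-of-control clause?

The purchase adds only to Noa's holdings (Camille's stake shrinks), so Noa is the only person who could newly come to control Tessera.
Noa's largest direct stake is 50% in Anchor, which does not meet the threshold, so Noa controls no company.
Neither Noa nor any entity Noa controls holds any voting interest in Tessera.
So before the transaction, Noa does not control Tessera.
After the purchase, Noa holds 91% of Tessera directly, and Camille's stake falls to 1%.
Noa holds 91% of Tessera, so Noa controls Tessera.
Noa did not control Tessera before and does after, so the clause is triggered.

Yes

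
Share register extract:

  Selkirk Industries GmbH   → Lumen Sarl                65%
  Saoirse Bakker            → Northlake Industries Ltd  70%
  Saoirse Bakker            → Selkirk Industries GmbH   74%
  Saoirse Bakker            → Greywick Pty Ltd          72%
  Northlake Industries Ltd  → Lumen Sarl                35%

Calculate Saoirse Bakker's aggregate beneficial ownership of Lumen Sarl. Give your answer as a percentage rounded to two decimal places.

Saoirse reaches Lumen along 2 paths.
Via Selkirk: 74% × 65% = 48.1%.
Via Northlake: 70% × 35% = 24.5%.
Total: 48.1% + 24.5% = 72.6%.
Rounded: 72.60%.

72.60%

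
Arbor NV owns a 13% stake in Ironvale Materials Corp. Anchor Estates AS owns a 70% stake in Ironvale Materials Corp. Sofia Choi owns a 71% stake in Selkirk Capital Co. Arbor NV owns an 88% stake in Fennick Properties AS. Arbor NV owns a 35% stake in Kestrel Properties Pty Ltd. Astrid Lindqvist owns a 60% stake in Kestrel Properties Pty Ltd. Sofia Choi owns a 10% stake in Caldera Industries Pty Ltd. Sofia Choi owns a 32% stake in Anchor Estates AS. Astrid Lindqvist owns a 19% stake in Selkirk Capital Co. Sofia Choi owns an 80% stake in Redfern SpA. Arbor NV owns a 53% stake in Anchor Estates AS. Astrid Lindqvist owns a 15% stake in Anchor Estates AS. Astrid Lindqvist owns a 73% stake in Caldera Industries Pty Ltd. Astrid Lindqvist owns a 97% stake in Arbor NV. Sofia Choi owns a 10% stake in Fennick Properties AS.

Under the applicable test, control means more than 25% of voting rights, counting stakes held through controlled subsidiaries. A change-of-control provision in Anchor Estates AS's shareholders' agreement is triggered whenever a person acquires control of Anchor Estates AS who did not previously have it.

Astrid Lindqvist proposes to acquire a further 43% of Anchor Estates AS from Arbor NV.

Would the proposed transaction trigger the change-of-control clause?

The purchase adds only to Astrid's holdings (Arbor's stake shrinks), so Astrid is the only person who could newly come to control Anchor.
Astrid holds 97% of Arbor, so Astrid controls Arbor.
Arbor and Astrid together hold 53% + 15% = 68% of Anchor, so Astrid controls Anchor.
So Astrid already controls Anchor before the transaction.
After the purchase, Astrid's direct stake in Anchor rises to 15% + 43% = 58%, and Arbor's stake falls to 10%.
Astrid controlled Anchor already, so this is not a new person acquiring control; every other person's position is unchanged or reduced.
No new person acquires control, so the clause is not triggered.

No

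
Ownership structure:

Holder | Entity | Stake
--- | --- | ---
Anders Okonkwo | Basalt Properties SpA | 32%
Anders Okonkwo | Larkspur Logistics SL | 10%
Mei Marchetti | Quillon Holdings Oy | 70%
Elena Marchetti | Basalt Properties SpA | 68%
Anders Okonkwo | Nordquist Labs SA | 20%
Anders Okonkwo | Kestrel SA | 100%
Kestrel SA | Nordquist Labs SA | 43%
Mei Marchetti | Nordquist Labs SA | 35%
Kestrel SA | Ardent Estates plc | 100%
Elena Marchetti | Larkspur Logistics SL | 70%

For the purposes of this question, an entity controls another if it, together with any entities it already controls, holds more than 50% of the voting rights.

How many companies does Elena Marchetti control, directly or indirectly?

2

Elena holds 70% of Larkspur, so Elena controls Larkspur.
Elena holds 68% of Basalt, so Elena controls Basalt.
No other company's threshold is met.
Elena controls 2 companies.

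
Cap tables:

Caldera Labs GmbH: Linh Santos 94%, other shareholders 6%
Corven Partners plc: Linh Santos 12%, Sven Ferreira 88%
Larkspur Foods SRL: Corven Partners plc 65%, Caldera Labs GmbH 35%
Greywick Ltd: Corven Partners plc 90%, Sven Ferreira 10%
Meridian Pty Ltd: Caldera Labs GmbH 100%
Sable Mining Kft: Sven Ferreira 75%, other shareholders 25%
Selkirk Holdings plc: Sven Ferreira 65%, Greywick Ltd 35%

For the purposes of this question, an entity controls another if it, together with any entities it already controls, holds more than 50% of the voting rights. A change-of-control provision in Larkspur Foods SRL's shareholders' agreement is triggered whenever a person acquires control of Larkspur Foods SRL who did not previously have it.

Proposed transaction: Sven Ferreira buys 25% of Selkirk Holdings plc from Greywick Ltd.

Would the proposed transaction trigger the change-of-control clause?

The purchase adds only to Sven's holdings (Greywick's stake shrinks), so Sven is the only person who could newly come to control Larkspur.
Sven holds 88% of Corven, so Sven controls Corven.
Corven holds 65% of Larkspur, so Sven controls Larkspur.
So Sven already controls Larkspur before the transaction.
After the purchase, Sven's direct stake in Selkirk rises to 65% + 25% = 90%, and Greywick's stake falls to 10%.
Sven controlled Larkspur already, so this is not a new person acquiring control; every other person's position is unchanged or reduced.
No new person acquires control, so the clause is not triggered.

No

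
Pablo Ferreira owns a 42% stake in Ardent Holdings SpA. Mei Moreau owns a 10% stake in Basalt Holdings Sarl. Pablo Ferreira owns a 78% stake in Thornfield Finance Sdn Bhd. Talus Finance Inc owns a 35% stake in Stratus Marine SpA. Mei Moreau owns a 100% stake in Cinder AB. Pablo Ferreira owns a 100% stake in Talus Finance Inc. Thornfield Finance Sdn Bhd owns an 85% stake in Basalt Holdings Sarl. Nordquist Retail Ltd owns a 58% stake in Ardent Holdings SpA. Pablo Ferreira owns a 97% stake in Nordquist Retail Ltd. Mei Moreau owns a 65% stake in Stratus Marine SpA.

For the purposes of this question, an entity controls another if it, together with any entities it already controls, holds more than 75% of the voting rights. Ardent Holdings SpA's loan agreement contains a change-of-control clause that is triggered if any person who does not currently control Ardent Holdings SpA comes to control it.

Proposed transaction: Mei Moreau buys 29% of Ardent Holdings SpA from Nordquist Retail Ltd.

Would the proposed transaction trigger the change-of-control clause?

The purchase adds only to Mei's holdings (Nordquist's stake shrinks), so Mei is the only person who could newly come to control Ardent.
Mei holds 100% of Cinder, so Mei controls Cinder.
Neither Mei nor any entity Mei controls holds any voting interest in Ardent.
So before the transaction, Mei does not control Ardent.
After the purchase, Mei holds 29% of Ardent directly, and Nordquist's stake falls to 29%.
After the transaction, Mei's side holds 29% of Ardent, not > 75%, so Mei still does not control Ardent.
No new person acquires control, so the clause is not triggered.

No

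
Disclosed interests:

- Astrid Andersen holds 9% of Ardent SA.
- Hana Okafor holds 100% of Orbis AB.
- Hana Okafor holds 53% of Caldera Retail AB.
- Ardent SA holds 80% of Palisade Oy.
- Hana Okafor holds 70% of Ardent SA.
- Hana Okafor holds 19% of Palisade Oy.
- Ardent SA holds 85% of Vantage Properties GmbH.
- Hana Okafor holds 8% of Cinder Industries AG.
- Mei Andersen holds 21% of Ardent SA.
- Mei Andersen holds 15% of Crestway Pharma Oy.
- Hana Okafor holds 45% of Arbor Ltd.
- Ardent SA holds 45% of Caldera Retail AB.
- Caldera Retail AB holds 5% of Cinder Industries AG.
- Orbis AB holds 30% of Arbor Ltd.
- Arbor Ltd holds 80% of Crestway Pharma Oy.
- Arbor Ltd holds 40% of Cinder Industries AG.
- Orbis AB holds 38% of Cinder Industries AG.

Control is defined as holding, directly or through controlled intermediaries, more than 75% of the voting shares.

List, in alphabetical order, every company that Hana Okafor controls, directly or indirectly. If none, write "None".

Orbis AB

Hana holds 100% of Orbis, so Hana controls Orbis.
No other company's threshold is met.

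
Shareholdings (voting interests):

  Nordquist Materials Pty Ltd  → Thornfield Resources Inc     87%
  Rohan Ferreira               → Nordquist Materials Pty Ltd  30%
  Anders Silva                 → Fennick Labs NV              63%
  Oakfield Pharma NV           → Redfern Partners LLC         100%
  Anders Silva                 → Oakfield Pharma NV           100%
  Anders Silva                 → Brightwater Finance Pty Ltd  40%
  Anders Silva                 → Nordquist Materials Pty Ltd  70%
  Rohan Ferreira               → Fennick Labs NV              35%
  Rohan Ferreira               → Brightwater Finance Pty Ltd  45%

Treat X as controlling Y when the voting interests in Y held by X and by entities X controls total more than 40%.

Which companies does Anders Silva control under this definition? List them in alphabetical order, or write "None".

Fennick Labs NV, Nordquist Materials Pty Ltd, Oakfield Pharma NV, Redfern Partners LLC, Thornfield Resources Inc

Anders holds 100% of Oakfield, so Anders controls Oakfield.
Anders holds 70% of Nordquist, so Anders controls Nordquist.
Nordquist holds 87% of Thornfield, so Anders controls Thornfield.
Anders holds 63% of Fennick, so Anders controls Fennick.
Oakfield holds 100% of Redfern, so Anders controls Redfern.
No other company's threshold is met.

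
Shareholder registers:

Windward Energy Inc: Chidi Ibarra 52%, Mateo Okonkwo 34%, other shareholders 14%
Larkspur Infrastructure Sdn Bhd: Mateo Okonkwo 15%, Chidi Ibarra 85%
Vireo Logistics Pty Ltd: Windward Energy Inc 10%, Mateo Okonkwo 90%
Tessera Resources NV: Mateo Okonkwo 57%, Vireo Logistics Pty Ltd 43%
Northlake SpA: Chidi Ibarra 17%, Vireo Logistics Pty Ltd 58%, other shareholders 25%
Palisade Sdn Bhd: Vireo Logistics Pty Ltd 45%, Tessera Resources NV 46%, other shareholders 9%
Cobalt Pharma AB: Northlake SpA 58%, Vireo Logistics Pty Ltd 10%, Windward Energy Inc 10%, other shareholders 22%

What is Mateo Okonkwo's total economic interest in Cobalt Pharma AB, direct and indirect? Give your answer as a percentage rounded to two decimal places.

44.16%

Mateo reaches Cobalt along 5 paths.
Via Windward → Vireo → Northlake: 34% × 10% × 58% × 58% = 1.14376%.
Via Vireo → Northlake: 90% × 58% × 58% = 30.276%.
Via Windward → Vireo: 34% × 10% × 10% = 0.34%.
Via Vireo: 90% × 10% = 9%.
Via Windward: 34% × 10% = 3.4%.
Total: 1.14376% + 30.276% + 0.34% + 9% + 3.4% = 44.15976%.
Rounded: 44.16%.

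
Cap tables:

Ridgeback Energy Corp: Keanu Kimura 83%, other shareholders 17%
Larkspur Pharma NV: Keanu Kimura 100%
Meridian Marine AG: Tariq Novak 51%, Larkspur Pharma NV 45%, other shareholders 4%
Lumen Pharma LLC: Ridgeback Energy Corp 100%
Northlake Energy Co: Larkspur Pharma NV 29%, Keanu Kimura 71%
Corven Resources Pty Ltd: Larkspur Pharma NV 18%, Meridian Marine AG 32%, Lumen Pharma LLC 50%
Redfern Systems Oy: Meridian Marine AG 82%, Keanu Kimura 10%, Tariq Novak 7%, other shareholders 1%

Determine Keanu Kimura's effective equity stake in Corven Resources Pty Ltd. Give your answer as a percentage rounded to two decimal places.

Keanu reaches Corven along 3 paths.
Via Larkspur: 100% × 18% = 18%.
Via Larkspur → Meridian: 100% × 45% × 32% = 14.4%.
Via Ridgeback → Lumen: 83% × 100% × 50% = 41.5%.
Total: 18% + 14.4% + 41.5% = 73.9%.
Rounded: 73.90%.

73.90%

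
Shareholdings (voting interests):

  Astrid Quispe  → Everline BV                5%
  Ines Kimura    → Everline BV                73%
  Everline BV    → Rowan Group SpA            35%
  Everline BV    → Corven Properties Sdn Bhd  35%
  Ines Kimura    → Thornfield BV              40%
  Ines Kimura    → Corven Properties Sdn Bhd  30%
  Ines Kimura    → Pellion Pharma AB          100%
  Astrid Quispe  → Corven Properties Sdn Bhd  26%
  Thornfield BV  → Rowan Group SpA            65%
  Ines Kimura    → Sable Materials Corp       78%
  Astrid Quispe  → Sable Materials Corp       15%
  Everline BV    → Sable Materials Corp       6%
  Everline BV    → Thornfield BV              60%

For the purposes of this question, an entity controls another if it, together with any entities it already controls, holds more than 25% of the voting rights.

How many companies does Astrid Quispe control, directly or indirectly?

1

Astrid holds 26% of Corven, so Astrid controls Corven.
No other company's threshold is met.
Astrid controls 1 company.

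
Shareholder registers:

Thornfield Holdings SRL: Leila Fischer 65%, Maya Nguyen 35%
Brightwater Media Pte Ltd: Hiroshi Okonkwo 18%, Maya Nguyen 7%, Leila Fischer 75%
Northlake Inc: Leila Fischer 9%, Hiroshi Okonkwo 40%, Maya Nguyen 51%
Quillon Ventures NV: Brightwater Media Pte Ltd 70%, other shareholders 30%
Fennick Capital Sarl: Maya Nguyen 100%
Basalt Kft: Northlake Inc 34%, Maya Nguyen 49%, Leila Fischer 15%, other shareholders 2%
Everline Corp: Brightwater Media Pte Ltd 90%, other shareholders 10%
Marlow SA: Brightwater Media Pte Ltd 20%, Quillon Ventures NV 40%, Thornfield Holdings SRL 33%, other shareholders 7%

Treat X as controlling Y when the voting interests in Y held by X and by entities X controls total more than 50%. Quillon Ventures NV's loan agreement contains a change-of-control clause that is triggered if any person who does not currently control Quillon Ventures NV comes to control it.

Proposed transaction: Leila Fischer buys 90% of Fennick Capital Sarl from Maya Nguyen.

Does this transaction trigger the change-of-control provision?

No

The purchase adds only to Leila's holdings (Maya's stake shrinks), so Leila is the only person who could newly come to control Quillon.
Leila holds 75% of Brightwater, so Leila controls Brightwater.
Brightwater holds 70% of Quillon, so Leila controls Quillon.
So Leila already controls Quillon before the transaction.
After the purchase, Leila holds 90% of Fennick directly, and Maya's stake falls to 10%.
Leila controlled Quillon already, so this is not a new person acquiring control; every other person's position is unchanged or reduced.
No new person acquires control, so the clause is not triggered.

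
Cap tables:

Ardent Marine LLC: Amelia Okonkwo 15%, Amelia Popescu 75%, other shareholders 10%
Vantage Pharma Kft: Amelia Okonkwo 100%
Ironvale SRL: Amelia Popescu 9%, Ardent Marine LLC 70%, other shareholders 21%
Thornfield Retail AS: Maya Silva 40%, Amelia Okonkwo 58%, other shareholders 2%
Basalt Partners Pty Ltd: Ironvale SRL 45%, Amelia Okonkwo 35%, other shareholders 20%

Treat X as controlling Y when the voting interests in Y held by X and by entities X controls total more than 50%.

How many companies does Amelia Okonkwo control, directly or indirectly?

2

Amelia Okonkwo holds 100% of Vantage, so Amelia Okonkwo controls Vantage.
Amelia Okonkwo holds 58% of Thornfield, so Amelia Okonkwo controls Thornfield.
No other company's threshold is met.
Amelia Okonkwo controls 2 companies.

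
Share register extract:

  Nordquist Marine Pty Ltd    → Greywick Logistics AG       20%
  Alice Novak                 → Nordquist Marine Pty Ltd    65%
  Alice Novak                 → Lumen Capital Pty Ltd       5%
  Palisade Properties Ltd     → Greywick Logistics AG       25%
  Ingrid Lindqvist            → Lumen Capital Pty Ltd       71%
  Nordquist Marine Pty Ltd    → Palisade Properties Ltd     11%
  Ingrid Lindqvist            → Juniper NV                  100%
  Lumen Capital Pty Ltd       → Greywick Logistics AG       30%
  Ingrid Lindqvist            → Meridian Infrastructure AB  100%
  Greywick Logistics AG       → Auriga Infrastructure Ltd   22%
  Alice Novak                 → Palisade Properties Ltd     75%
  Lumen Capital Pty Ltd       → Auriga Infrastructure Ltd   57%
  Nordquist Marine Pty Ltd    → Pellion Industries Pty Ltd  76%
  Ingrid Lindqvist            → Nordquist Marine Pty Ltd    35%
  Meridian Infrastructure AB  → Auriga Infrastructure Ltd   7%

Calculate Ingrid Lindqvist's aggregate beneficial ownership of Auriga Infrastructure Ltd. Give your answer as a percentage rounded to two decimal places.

Ingrid reaches Auriga along 5 paths.
Via Nordquist → Greywick: 35% × 20% × 22% = 1.54%.
Via Nordquist → Palisade → Greywick: 35% × 11% × 25% × 22% = 0.21175%.
Via Lumen → Greywick: 71% × 30% × 22% = 4.686%.
Via Lumen: 71% × 57% = 40.47%.
Via Meridian: 100% × 7% = 7%.
Total: 1.54% + 0.21175% + 4.686% + 40.47% + 7% = 53.90775%.
Rounded: 53.91%.

53.91%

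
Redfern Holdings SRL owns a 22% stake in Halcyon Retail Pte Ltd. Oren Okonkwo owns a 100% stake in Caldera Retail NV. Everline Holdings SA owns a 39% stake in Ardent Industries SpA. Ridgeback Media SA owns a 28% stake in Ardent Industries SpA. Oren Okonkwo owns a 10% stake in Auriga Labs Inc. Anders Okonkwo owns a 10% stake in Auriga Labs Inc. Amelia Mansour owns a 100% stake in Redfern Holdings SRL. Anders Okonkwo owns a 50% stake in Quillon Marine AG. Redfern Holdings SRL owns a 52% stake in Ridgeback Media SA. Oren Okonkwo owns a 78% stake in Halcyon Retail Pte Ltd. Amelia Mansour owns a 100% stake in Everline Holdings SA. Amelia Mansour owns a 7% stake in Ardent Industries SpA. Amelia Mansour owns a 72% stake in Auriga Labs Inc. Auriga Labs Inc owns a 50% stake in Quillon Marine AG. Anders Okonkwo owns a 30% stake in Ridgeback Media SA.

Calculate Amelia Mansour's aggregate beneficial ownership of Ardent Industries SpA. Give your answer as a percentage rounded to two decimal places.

Amelia reaches Ardent along 3 paths.
Via Redfern → Ridgeback: 100% × 52% × 28% = 14.56%.
Direct stake: 7% = 7%.
Via Everline: 100% × 39% = 39%.
Total: 14.56% + 7% + 39% = 60.56%.

60.56%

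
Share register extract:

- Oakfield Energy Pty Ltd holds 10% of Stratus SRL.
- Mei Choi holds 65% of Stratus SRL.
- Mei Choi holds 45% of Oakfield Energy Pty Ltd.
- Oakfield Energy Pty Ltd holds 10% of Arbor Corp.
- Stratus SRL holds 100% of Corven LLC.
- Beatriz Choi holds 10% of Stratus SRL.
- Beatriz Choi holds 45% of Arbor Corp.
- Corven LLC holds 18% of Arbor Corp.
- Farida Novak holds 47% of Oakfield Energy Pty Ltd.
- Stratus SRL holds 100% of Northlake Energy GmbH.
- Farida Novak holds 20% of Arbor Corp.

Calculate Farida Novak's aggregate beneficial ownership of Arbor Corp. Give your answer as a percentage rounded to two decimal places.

Farida reaches Arbor along 3 paths.
Via Oakfield → Stratus → Corven: 47% × 10% × 100% × 18% = 0.846%.
Direct stake: 20% = 20%.
Via Oakfield: 47% × 10% = 4.7%.
Total: 0.846% + 20% + 4.7% = 25.546%.
Rounded: 25.55%.

25.55%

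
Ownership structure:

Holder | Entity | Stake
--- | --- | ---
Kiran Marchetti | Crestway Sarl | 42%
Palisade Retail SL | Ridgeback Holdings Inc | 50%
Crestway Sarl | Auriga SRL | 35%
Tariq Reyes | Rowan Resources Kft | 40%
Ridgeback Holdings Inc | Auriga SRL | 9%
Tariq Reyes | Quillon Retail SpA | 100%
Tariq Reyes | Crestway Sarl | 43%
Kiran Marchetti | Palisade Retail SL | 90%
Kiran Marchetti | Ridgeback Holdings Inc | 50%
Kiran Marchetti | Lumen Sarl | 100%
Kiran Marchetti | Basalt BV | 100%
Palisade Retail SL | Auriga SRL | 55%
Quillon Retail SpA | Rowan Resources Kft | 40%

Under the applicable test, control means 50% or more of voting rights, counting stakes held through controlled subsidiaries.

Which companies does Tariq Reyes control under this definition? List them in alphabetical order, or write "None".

Tariq holds 100% of Quillon, so Tariq controls Quillon.
Quillon and Tariq together hold 40% + 40% = 80% of Rowan, so Tariq controls Rowan.
No other company's threshold is met.

Quillon Retail SpA, Rowan Resources Kft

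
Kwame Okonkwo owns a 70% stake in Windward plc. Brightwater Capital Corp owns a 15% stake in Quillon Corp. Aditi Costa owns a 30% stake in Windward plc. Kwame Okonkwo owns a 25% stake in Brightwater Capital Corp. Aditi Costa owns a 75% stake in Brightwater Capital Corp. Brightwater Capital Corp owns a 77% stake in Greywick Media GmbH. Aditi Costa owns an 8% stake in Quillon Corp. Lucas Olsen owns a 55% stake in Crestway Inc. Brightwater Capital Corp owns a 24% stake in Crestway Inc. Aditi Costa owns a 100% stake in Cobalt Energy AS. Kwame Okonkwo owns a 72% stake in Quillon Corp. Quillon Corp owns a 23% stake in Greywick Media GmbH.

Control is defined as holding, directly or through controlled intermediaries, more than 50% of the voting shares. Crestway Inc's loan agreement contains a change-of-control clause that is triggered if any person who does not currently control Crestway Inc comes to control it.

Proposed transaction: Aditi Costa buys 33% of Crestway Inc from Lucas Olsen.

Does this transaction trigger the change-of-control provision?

The purchase adds only to Aditi's holdings (Lucas's stake shrinks), so Aditi is the only person who could newly come to control Crestway.
Aditi holds 75% of Brightwater, so Aditi controls Brightwater.
Aditi holds 100% of Cobalt, so Aditi controls Cobalt.
Brightwater holds 77% of Greywick, so Aditi controls Greywick.
In Crestway, Aditi's side holds only 24%, not > 50%.
So before the transaction, Aditi does not control Crestway.
After the purchase, Aditi holds 33% of Crestway directly, and Lucas's stake falls to 22%.
Brightwater and Aditi together hold 24% + 33% = 57% of Crestway, so Aditi controls Crestway.
Aditi did not control Crestway before and does after, so the clause is triggered.

Yes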